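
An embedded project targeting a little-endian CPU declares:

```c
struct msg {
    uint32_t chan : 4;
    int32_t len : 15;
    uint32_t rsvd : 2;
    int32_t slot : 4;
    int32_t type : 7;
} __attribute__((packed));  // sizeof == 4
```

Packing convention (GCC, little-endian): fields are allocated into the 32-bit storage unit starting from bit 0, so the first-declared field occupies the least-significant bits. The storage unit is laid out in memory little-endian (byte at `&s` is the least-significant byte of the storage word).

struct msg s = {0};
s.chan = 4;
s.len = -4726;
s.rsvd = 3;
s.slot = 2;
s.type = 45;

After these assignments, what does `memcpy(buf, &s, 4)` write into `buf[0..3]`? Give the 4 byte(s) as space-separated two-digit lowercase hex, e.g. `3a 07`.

chan (4b) val=4 bits=0x4 at bit 0: 0x00000004
len (15b) val=-4726 bits=0x6d8a at bit 4: 0x0006d8a4
rsvd (2b) val=3 bits=0x3 at bit 19: 0x001ed8a4
slot (4b) val=2 bits=0x2 at bit 21: 0x005ed8a4
type (7b) val=45 bits=0x2d at bit 25: 0x5a5ed8a4
word = 0x5a5ed8a4 → little-endian bytes:
  [0]=0xa4  [1]=0xd8  [2]=0x5e  [3]=0x5a

a4 d8 5e 5a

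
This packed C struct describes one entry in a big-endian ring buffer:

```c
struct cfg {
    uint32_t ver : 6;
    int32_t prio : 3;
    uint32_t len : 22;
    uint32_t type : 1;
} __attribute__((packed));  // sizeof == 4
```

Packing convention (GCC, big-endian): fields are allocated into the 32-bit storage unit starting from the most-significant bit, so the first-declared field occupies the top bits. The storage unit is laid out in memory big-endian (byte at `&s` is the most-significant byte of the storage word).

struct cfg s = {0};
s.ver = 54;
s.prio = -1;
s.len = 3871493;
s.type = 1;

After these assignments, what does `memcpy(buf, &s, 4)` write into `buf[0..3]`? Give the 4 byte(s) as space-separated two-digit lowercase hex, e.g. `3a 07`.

db f6 26 0b

ver:6 = 54 → 0x36 << 26 → word 0xd8000000
prio:3 = -1 → 0x7 << 23 → word 0xdb800000
len:22 = 3871493 → 0x3b1305 << 1 → word 0xdbf6260a
type:1 = 1 → 0x1 << 0 → word 0xdbf6260b
word = 0xdbf6260b → big-endian bytes:
  [0]=0xdb  [1]=0xf6  [2]=0x26  [3]=0x0b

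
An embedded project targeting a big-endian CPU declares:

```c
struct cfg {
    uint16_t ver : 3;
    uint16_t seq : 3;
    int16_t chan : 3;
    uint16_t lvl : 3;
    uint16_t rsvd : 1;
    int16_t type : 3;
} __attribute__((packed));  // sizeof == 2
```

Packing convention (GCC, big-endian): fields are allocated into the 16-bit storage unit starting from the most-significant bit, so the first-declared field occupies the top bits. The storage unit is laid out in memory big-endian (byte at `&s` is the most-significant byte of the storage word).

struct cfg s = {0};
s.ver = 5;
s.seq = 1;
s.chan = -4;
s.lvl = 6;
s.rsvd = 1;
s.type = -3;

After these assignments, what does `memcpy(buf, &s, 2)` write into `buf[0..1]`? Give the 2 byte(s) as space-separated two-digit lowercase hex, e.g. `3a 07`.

a6 6d

[13+:3] ver=5 & 0x7 = 0x5; word=0xa000
[10+:3] seq=1 & 0x7 = 0x1; word=0xa400
[7+:3] chan=-4 & 0x7 = 0x4; word=0xa600
[4+:3] lvl=6 & 0x7 = 0x6; word=0xa660
[3+:1] rsvd=1 & 0x1 = 0x1; word=0xa668
[0+:3] type=-3 & 0x7 = 0x5; word=0xa66d
word = 0xa66d → big-endian bytes:
  [0]=0xa6  [1]=0x6d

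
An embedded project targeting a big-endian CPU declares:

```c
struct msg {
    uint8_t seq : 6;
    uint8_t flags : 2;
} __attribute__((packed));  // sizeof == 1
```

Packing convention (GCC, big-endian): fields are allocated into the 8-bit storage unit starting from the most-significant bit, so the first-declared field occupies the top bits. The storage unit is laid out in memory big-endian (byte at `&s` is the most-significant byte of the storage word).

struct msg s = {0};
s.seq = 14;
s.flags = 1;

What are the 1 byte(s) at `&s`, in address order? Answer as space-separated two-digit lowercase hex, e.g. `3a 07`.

39

seq:6 = 14 → 0xe << 2 → word 0x38
flags:2 = 1 → 0x1 << 0 → word 0x39
word = 0x39 → big-endian bytes:
  [0]=0x39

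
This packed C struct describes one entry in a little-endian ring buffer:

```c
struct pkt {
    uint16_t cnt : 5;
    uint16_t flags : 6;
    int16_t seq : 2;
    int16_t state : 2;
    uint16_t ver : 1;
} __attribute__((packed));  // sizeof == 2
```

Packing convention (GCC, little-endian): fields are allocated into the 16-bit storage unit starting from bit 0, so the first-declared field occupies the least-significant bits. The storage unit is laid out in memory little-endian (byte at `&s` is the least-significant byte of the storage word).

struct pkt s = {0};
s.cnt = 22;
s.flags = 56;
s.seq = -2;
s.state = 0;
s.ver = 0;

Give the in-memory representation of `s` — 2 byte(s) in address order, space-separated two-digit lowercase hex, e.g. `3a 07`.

16 17

cnt:5 = 22 → 0x16 << 0 → word 0x0016
flags:6 = 56 → 0x38 << 5 → word 0x0716
seq:2 = -2 → 0x2 << 11 → word 0x1716
state:2 = 0 → 0x0 << 13 → word 0x1716
ver:1 = 0 → 0x0 << 15 → word 0x1716
word = 0x1716 → little-endian bytes:
  [0]=0x16  [1]=0x17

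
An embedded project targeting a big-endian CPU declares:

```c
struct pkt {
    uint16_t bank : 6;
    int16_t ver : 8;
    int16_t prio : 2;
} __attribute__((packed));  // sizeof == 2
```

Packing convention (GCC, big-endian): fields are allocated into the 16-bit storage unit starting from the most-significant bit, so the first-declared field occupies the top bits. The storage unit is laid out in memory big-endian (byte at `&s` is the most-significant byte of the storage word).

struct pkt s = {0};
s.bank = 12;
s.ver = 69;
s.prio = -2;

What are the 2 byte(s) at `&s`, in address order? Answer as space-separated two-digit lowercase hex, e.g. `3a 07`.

[10+:6] bank=12 & 0x3f = 0xc; word=0x3000
[2+:8] ver=69 & 0xff = 0x45; word=0x3114
[0+:2] prio=-2 & 0x3 = 0x2; word=0x3116
word = 0x3116 → big-endian bytes:
  [0]=0x31  [1]=0x16

31 16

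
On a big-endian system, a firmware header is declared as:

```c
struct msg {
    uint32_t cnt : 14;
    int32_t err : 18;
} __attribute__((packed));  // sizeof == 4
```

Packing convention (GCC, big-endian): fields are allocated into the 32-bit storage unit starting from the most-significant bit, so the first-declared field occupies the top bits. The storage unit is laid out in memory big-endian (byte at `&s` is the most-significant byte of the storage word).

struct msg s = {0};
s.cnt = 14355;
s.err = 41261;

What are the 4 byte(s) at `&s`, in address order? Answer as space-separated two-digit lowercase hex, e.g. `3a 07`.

e0 4c a1 2d

cnt (14b) val=14355 bits=0x3813 at bit 18: 0xe04c0000
err (18b) val=41261 bits=0xa12d at bit 0: 0xe04ca12d
word = 0xe04ca12d → big-endian bytes:
  [0]=0xe0  [1]=0x4c  [2]=0xa1  [3]=0x2d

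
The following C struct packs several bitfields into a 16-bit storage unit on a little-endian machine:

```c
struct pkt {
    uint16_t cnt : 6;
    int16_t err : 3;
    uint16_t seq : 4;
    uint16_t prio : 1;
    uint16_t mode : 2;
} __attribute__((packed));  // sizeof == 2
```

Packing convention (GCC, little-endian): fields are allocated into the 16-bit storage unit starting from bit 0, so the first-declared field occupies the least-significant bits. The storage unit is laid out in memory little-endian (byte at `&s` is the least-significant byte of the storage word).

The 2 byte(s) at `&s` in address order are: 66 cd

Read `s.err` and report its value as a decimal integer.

[0]=0x66 [1]=0xcd (little-endian) → word 0xcd66
cnt [0+:6] = (word>>0) & 0x3f = 38
err [6+:3] = (word>>6) & 0x7 = 5  ←
seq [9+:4] = (word>>9) & 0xf = 6
prio [13+:1] = (word>>13) & 0x1 = 0
mode [14+:2] = (word>>14) & 0x3 = 3
err signed 3b, MSB=1: 5 - 8 = -3

-3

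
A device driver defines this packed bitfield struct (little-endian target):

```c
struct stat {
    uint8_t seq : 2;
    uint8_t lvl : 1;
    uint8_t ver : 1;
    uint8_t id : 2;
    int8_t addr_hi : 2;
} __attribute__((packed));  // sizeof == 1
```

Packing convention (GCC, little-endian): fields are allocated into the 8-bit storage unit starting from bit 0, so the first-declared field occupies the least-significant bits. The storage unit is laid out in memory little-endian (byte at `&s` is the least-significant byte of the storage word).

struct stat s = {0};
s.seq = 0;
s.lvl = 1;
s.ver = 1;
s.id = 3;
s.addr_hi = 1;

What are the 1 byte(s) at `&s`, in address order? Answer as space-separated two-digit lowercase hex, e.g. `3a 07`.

seq (2b) val=0 bits=0x0 at bit 0: 0x00
lvl (1b) val=1 bits=0x1 at bit 2: 0x04
ver (1b) val=1 bits=0x1 at bit 3: 0x0c
id (2b) val=3 bits=0x3 at bit 4: 0x3c
addr_hi (2b) val=1 bits=0x1 at bit 6: 0x7c
word = 0x7c → little-endian bytes:
  [0]=0x7c

7c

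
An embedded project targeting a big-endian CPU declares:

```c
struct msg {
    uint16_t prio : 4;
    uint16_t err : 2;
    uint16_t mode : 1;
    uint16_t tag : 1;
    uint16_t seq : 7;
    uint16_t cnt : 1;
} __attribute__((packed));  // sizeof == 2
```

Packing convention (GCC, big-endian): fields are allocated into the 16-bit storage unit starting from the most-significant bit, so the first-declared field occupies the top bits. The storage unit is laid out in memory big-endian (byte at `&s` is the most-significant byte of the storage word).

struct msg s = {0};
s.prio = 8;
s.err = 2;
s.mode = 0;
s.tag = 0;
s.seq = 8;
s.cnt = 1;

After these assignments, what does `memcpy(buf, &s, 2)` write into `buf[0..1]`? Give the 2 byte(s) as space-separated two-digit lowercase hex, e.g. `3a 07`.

[12+:4] prio=8 & 0xf = 0x8; word=0x8000
[10+:2] err=2 & 0x3 = 0x2; word=0x8800
[9+:1] mode=0 & 0x1 = 0x0; word=0x8800
[8+:1] tag=0 & 0x1 = 0x0; word=0x8800
[1+:7] seq=8 & 0x7f = 0x8; word=0x8810
[0+:1] cnt=1 & 0x1 = 0x1; word=0x8811
word = 0x8811 → big-endian bytes:
  [0]=0x88  [1]=0x11

88 11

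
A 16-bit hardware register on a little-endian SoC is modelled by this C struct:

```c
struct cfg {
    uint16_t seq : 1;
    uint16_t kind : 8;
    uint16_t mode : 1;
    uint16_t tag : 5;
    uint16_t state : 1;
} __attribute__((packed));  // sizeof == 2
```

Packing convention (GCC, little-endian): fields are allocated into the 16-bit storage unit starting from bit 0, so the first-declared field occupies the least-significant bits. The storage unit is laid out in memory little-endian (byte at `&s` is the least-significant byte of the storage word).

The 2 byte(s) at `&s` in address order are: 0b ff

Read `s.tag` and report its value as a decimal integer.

31

[0]=0x0b [1]=0xff (little-endian) → word 0xff0b
seq:1 @ bit 0 → (0xff0b>>0)&0x1 = 0x1
kind:8 @ bit 1 → (0xff0b>>1)&0xff = 0x85
mode:1 @ bit 9 → (0xff0b>>9)&0x1 = 0x1
tag:5 @ bit 10 → (0xff0b>>10)&0x1f = 0x1f  ←
state:1 @ bit 15 → (0xff0b>>15)&0x1 = 0x1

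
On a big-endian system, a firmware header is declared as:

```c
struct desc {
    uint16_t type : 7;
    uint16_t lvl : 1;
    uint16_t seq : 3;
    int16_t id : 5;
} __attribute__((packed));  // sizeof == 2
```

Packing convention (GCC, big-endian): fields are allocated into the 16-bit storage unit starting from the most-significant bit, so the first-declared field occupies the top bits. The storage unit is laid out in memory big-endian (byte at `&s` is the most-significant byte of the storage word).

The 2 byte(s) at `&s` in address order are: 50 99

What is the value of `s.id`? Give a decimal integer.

[0]=0x50 [1]=0x99 (big-endian) → word 0x5099
type:7 @ bit 9 → (0x5099>>9)&0x7f = 0x28
lvl:1 @ bit 8 → (0x5099>>8)&0x1 = 0x0
seq:3 @ bit 5 → (0x5099>>5)&0x7 = 0x4
id:5 @ bit 0 → (0x5099>>0)&0x1f = 0x19  ←
id signed 5b, MSB=1: 25 - 32 = -7

-7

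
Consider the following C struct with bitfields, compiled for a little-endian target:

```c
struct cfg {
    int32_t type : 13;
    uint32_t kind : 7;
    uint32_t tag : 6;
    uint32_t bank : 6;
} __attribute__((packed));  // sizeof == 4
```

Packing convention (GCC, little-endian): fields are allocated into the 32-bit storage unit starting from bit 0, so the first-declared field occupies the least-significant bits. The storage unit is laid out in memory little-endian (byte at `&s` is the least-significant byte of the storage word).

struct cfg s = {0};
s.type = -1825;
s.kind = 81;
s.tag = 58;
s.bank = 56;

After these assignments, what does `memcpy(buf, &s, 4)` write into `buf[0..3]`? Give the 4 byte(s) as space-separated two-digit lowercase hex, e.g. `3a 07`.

type (13b) val=-1825 bits=0x18df at bit 0: 0x000018df
kind (7b) val=81 bits=0x51 at bit 13: 0x000a38df
tag (6b) val=58 bits=0x3a at bit 20: 0x03aa38df
bank (6b) val=56 bits=0x38 at bit 26: 0xe3aa38df
word = 0xe3aa38df → little-endian bytes:
  [0]=0xdf  [1]=0x38  [2]=0xaa  [3]=0xe3

df 38 aa e3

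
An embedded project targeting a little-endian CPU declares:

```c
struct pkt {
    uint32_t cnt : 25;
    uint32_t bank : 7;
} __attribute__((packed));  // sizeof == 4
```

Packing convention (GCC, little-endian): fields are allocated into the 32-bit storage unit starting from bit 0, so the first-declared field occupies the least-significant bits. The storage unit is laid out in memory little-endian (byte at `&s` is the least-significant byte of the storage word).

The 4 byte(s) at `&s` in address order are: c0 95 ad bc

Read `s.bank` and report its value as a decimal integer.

[0]=0xc0 [1]=0x95 [2]=0xad [3]=0xbc (little-endian) → word 0xbcad95c0
cnt [0+:25] = (word>>0) & 0x1ffffff = 11376064
bank [25+:7] = (word>>25) & 0x7f = 94  ←

94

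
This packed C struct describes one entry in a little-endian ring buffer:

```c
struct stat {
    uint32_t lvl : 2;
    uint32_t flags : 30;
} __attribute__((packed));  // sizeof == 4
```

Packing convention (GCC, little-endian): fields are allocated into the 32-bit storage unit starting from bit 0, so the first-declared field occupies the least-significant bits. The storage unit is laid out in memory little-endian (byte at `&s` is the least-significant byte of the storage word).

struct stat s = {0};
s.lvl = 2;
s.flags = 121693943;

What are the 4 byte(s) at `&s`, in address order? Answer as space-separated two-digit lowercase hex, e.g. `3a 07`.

de 9b 03 1d

lvl (2b) val=2 bits=0x2 at bit 0: 0x00000002
flags (30b) val=121693943 bits=0x740e6f7 at bit 2: 0x1d039bde
word = 0x1d039bde → little-endian bytes:
  [0]=0xde  [1]=0x9b  [2]=0x03  [3]=0x1d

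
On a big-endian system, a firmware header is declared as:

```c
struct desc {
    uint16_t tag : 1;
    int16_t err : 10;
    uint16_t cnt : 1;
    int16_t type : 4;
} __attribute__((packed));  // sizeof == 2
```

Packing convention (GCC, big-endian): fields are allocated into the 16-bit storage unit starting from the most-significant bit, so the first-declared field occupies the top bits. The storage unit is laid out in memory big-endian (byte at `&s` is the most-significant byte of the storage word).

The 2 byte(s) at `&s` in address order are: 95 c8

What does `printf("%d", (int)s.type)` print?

[0]=0x95 [1]=0xc8 (big-endian) → word 0x95c8
tag:1 @ bit 15 → (0x95c8>>15)&0x1 = 0x1
err:10 @ bit 5 → (0x95c8>>5)&0x3ff = 0xae
cnt:1 @ bit 4 → (0x95c8>>4)&0x1 = 0x0
type:4 @ bit 0 → (0x95c8>>0)&0xf = 0x8  ←
type signed 4b, MSB=1: 8 - 16 = -8

-8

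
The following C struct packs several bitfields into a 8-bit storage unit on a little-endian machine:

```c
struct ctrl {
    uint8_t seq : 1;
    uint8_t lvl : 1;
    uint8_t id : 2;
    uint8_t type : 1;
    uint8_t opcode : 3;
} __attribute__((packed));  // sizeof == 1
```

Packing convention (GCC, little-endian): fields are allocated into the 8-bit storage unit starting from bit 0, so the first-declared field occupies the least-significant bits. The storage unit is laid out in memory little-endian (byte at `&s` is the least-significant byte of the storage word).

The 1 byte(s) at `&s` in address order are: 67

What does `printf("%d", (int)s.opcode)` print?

[0]=0x67 (little-endian) → word 0x67
seq [0+:1] = (word>>0) & 0x1 = 1
lvl [1+:1] = (word>>1) & 0x1 = 1
id [2+:2] = (word>>2) & 0x3 = 1
type [4+:1] = (word>>4) & 0x1 = 0
opcode [5+:3] = (word>>5) & 0x7 = 3  ←

3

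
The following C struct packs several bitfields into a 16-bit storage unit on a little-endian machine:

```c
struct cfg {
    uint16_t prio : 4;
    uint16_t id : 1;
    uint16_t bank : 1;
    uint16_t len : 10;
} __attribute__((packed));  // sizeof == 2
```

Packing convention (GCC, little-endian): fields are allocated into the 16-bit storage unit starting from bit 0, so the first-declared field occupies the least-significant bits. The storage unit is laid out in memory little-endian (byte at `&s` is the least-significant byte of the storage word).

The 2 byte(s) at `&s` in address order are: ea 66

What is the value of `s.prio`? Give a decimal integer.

[0]=0xea [1]=0x66 (little-endian) → word 0x66ea
prio:4 @ bit 0 → (0x66ea>>0)&0xf = 0xa  ←
id:1 @ bit 4 → (0x66ea>>4)&0x1 = 0x0
bank:1 @ bit 5 → (0x66ea>>5)&0x1 = 0x1
len:10 @ bit 6 → (0x66ea>>6)&0x3ff = 0x19b

10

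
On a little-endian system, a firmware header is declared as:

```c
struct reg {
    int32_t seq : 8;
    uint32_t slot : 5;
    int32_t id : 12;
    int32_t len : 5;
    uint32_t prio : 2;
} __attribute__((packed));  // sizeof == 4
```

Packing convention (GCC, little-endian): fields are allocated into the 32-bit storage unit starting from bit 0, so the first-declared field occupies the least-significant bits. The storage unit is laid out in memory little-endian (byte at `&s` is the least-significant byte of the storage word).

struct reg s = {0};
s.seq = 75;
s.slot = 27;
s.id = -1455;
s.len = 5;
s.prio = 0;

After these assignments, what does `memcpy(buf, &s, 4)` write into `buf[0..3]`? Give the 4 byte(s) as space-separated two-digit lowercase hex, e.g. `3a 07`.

4b 3b 4a 0b

seq (8b) val=75 bits=0x4b at bit 0: 0x0000004b
slot (5b) val=27 bits=0x1b at bit 8: 0x00001b4b
id (12b) val=-1455 bits=0xa51 at bit 13: 0x014a3b4b
len (5b) val=5 bits=0x5 at bit 25: 0x0b4a3b4b
prio (2b) val=0 bits=0x0 at bit 30: 0x0b4a3b4b
word = 0x0b4a3b4b → little-endian bytes:
  [0]=0x4b  [1]=0x3b  [2]=0x4a  [3]=0x0b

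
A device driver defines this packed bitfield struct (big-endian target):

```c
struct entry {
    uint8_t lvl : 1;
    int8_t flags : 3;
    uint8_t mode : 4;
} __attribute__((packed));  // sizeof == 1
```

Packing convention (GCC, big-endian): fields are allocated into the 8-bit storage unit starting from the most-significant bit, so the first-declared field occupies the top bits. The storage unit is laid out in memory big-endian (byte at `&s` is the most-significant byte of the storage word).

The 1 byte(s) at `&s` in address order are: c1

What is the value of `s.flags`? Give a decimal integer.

[0]=0xc1 (big-endian) → word 0xc1
lvl:1 @ bit 7 → (0xc1>>7)&0x1 = 0x1
flags:3 @ bit 4 → (0xc1>>4)&0x7 = 0x4  ←
mode:4 @ bit 0 → (0xc1>>0)&0xf = 0x1
flags signed 3b, MSB=1: 4 - 8 = -4

-4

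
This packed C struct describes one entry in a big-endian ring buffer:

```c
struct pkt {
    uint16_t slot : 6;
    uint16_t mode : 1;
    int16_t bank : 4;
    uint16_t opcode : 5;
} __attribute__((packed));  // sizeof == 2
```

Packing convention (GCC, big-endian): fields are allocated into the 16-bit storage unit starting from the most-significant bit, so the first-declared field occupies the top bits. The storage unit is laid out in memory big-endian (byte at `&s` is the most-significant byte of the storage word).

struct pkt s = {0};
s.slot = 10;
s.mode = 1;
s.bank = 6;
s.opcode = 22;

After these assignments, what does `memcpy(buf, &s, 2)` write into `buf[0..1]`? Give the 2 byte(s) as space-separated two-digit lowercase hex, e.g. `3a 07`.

[10+:6] slot=10 & 0x3f = 0xa; word=0x2800
[9+:1] mode=1 & 0x1 = 0x1; word=0x2a00
[5+:4] bank=6 & 0xf = 0x6; word=0x2ac0
[0+:5] opcode=22 & 0x1f = 0x16; word=0x2ad6
word = 0x2ad6 → big-endian bytes:
  [0]=0x2a  [1]=0xd6

2a d6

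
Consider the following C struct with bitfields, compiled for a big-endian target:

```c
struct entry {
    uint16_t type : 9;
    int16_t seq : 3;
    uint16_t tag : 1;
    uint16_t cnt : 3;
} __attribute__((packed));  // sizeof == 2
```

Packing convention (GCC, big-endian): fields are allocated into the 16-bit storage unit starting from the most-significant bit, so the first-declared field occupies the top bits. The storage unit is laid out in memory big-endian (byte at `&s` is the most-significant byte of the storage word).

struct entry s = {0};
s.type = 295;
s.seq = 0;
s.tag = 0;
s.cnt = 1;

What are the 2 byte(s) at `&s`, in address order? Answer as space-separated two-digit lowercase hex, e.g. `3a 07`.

[7+:9] type=295 & 0x1ff = 0x127; word=0x9380
[4+:3] seq=0 & 0x7 = 0x0; word=0x9380
[3+:1] tag=0 & 0x1 = 0x0; word=0x9380
[0+:3] cnt=1 & 0x7 = 0x1; word=0x9381
word = 0x9381 → big-endian bytes:
  [0]=0x93  [1]=0x81

93 81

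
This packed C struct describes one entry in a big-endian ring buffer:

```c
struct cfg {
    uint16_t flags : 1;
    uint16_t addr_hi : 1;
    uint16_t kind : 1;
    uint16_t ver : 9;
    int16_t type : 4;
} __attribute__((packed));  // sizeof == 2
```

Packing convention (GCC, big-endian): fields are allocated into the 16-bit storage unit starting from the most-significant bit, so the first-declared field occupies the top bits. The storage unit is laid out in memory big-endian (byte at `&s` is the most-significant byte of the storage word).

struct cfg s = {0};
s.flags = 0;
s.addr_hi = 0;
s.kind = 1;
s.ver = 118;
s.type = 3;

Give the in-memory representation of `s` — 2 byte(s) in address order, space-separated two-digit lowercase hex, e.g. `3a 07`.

flags:1 = 0 → 0x0 << 15 → word 0x0000
addr_hi:1 = 0 → 0x0 << 14 → word 0x0000
kind:1 = 1 → 0x1 << 13 → word 0x2000
ver:9 = 118 → 0x76 << 4 → word 0x2760
type:4 = 3 → 0x3 << 0 → word 0x2763
word = 0x2763 → big-endian bytes:
  [0]=0x27  [1]=0x63

27 63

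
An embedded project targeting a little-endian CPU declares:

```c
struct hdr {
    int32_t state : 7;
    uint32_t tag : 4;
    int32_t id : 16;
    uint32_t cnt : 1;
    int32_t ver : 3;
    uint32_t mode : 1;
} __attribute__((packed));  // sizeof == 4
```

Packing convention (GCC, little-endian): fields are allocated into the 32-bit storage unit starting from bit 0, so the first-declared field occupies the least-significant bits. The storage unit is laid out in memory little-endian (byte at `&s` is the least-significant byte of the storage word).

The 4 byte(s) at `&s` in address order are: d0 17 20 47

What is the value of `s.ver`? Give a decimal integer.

-4

[0]=0xd0 [1]=0x17 [2]=0x20 [3]=0x47 (little-endian) → word 0x472017d0
state:7 @ bit 0 → (0x472017d0>>0)&0x7f = 0x50
tag:4 @ bit 7 → (0x472017d0>>7)&0xf = 0xf
id:16 @ bit 11 → (0x472017d0>>11)&0xffff = 0xe402
cnt:1 @ bit 27 → (0x472017d0>>27)&0x1 = 0x0
ver:3 @ bit 28 → (0x472017d0>>28)&0x7 = 0x4  ←
mode:1 @ bit 31 → (0x472017d0>>31)&0x1 = 0x0
ver signed 3b, MSB=1: 4 - 8 = -4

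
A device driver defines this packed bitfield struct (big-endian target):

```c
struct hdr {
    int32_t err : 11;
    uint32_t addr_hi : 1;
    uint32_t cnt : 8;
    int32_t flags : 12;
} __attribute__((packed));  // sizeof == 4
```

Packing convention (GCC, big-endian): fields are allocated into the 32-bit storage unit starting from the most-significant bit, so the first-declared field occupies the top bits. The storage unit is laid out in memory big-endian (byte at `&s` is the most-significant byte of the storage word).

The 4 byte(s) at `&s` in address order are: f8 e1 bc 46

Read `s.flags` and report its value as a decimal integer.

-954

[0]=0xf8 [1]=0xe1 [2]=0xbc [3]=0x46 (big-endian) → word 0xf8e1bc46
err:11 @ bit 21 → (0xf8e1bc46>>21)&0x7ff = 0x7c7
addr_hi:1 @ bit 20 → (0xf8e1bc46>>20)&0x1 = 0x0
cnt:8 @ bit 12 → (0xf8e1bc46>>12)&0xff = 0x1b
flags:12 @ bit 0 → (0xf8e1bc46>>0)&0xfff = 0xc46  ←
flags signed 12b, MSB=1: 3142 - 4096 = -954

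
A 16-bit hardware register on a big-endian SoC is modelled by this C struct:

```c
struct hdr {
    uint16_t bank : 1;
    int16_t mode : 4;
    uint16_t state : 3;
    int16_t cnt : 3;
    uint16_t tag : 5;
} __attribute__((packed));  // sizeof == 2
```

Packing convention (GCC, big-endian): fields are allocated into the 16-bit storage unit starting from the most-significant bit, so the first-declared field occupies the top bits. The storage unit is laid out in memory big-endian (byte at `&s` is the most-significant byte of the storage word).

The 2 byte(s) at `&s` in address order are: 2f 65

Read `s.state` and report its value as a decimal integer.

[0]=0x2f [1]=0x65 (big-endian) → word 0x2f65
bank:1 @ bit 15 → (0x2f65>>15)&0x1 = 0x0
mode:4 @ bit 11 → (0x2f65>>11)&0xf = 0x5
state:3 @ bit 8 → (0x2f65>>8)&0x7 = 0x7  ←
cnt:3 @ bit 5 → (0x2f65>>5)&0x7 = 0x3
tag:5 @ bit 0 → (0x2f65>>0)&0x1f = 0x5

7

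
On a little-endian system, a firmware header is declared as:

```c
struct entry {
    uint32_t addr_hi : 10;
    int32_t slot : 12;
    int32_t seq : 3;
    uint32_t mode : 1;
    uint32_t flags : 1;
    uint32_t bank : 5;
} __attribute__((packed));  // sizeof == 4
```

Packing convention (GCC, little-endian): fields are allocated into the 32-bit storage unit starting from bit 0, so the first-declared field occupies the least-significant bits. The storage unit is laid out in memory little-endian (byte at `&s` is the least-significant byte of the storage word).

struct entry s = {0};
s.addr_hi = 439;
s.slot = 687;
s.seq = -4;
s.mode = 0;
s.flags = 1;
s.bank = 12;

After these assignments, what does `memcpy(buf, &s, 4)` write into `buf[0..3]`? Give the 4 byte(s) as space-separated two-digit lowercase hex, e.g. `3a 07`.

b7 bd 0a 65

addr_hi:10 = 439 → 0x1b7 << 0 → word 0x000001b7
slot:12 = 687 → 0x2af << 10 → word 0x000abdb7
seq:3 = -4 → 0x4 << 22 → word 0x010abdb7
mode:1 = 0 → 0x0 << 25 → word 0x010abdb7
flags:1 = 1 → 0x1 << 26 → word 0x050abdb7
bank:5 = 12 → 0xc << 27 → word 0x650abdb7
word = 0x650abdb7 → little-endian bytes:
  [0]=0xb7  [1]=0xbd  [2]=0x0a  [3]=0x65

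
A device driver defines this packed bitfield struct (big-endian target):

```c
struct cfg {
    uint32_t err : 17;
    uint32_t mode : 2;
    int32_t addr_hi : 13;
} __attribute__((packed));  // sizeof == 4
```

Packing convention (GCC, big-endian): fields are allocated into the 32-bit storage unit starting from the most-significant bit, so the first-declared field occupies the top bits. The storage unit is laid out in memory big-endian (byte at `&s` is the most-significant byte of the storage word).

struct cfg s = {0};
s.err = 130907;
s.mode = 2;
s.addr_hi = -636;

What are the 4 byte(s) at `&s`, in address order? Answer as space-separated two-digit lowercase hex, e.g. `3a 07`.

ff ad dd 84

[15+:17] err=130907 & 0x1ffff = 0x1ff5b; word=0xffad8000
[13+:2] mode=2 & 0x3 = 0x2; word=0xffadc000
[0+:13] addr_hi=-636 & 0x1fff = 0x1d84; word=0xffaddd84
word = 0xffaddd84 → big-endian bytes:
  [0]=0xff  [1]=0xad  [2]=0xdd  [3]=0x84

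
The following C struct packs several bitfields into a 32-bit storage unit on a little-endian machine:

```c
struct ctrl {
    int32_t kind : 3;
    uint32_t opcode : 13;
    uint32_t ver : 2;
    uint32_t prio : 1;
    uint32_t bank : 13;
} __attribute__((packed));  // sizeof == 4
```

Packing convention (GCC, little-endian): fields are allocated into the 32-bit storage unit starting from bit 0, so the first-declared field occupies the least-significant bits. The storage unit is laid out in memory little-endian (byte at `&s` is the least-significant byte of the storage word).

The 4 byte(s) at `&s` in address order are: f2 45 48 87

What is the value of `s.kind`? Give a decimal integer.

[0]=0xf2 [1]=0x45 [2]=0x48 [3]=0x87 (little-endian) → word 0x874845f2
kind [0+:3] = (word>>0) & 0x7 = 2  ←
opcode [3+:13] = (word>>3) & 0x1fff = 2238
ver [16+:2] = (word>>16) & 0x3 = 0
prio [18+:1] = (word>>18) & 0x1 = 0
bank [19+:13] = (word>>19) & 0x1fff = 4329
kind signed 3b, MSB=0: value = 2

2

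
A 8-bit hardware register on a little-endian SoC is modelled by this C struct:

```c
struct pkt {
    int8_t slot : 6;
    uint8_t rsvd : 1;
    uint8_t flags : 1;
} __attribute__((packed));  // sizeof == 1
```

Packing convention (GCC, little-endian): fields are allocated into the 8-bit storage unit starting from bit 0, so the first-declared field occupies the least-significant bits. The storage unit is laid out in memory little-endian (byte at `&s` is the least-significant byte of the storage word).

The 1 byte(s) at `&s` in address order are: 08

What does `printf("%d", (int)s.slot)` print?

[0]=0x08 (little-endian) → word 0x08
slot:6 @ bit 0 → (0x08>>0)&0x3f = 0x8  ←
rsvd:1 @ bit 6 → (0x08>>6)&0x1 = 0x0
flags:1 @ bit 7 → (0x08>>7)&0x1 = 0x0
slot signed 6b, MSB=0: value = 8

8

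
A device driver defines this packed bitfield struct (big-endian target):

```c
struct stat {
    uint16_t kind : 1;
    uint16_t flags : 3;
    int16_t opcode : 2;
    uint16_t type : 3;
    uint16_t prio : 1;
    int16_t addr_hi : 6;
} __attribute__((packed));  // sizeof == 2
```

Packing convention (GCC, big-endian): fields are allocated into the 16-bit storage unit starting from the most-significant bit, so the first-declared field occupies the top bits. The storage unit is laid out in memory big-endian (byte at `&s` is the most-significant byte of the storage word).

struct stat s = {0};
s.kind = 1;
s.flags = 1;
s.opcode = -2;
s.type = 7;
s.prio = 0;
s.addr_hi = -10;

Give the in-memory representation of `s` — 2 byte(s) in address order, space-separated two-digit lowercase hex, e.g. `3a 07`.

kind:1 = 1 → 0x1 << 15 → word 0x8000
flags:3 = 1 → 0x1 << 12 → word 0x9000
opcode:2 = -2 → 0x2 << 10 → word 0x9800
type:3 = 7 → 0x7 << 7 → word 0x9b80
prio:1 = 0 → 0x0 << 6 → word 0x9b80
addr_hi:6 = -10 → 0x36 << 0 → word 0x9bb6
word = 0x9bb6 → big-endian bytes:
  [0]=0x9b  [1]=0xb6

9b b6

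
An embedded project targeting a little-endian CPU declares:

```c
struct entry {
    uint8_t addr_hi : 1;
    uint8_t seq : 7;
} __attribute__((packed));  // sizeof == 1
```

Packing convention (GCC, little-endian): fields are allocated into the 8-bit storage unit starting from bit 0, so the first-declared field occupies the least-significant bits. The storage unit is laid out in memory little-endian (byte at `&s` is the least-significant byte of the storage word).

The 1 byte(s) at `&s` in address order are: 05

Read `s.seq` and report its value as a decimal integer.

2

[0]=0x05 (little-endian) → word 0x05
addr_hi [0+:1] = (word>>0) & 0x1 = 1
seq [1+:7] = (word>>1) & 0x7f = 2  ←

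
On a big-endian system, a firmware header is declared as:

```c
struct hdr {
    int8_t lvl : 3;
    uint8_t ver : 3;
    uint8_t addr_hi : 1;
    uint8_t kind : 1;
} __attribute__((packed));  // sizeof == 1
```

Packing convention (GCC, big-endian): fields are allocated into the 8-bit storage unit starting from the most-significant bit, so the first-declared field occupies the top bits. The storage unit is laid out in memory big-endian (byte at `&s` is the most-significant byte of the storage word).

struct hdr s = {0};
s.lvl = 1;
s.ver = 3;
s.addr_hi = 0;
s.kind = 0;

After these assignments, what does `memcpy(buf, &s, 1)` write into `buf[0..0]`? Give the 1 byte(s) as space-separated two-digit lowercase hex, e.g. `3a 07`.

[5+:3] lvl=1 & 0x7 = 0x1; word=0x20
[2+:3] ver=3 & 0x7 = 0x3; word=0x2c
[1+:1] addr_hi=0 & 0x1 = 0x0; word=0x2c
[0+:1] kind=0 & 0x1 = 0x0; word=0x2c
word = 0x2c → big-endian bytes:
  [0]=0x2c

2c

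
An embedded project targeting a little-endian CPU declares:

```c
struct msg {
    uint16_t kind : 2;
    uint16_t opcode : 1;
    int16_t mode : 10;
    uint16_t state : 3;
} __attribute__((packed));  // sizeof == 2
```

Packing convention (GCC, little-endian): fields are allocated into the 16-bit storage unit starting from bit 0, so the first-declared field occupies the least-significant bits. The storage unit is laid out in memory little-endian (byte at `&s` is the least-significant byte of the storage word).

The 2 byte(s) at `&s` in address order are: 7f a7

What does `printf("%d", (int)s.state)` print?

[0]=0x7f [1]=0xa7 (little-endian) → word 0xa77f
kind:2 @ bit 0 → (0xa77f>>0)&0x3 = 0x3
opcode:1 @ bit 2 → (0xa77f>>2)&0x1 = 0x1
mode:10 @ bit 3 → (0xa77f>>3)&0x3ff = 0xef
state:3 @ bit 13 → (0xa77f>>13)&0x7 = 0x5  ←

5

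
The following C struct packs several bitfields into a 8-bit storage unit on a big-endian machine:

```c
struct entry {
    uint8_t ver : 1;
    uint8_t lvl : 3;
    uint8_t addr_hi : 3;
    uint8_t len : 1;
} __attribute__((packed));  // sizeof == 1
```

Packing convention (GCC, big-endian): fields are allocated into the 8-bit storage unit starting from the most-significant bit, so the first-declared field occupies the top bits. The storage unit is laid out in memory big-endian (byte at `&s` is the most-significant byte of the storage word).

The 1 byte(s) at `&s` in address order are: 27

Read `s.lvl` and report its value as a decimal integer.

[0]=0x27 (big-endian) → word 0x27
ver [7+:1] = (word>>7) & 0x1 = 0
lvl [4+:3] = (word>>4) & 0x7 = 2  ←
addr_hi [1+:3] = (word>>1) & 0x7 = 3
len [0+:1] = (word>>0) & 0x1 = 1

2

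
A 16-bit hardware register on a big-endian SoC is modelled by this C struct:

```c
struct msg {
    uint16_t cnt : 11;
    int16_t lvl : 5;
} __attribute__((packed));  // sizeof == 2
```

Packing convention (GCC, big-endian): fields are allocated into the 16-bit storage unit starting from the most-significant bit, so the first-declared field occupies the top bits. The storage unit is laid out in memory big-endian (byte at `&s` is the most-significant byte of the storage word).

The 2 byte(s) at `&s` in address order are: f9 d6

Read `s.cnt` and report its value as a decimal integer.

1998

[0]=0xf9 [1]=0xd6 (big-endian) → word 0xf9d6
cnt:11 @ bit 5 → (0xf9d6>>5)&0x7ff = 0x7ce  ←
lvl:5 @ bit 0 → (0xf9d6>>0)&0x1f = 0x16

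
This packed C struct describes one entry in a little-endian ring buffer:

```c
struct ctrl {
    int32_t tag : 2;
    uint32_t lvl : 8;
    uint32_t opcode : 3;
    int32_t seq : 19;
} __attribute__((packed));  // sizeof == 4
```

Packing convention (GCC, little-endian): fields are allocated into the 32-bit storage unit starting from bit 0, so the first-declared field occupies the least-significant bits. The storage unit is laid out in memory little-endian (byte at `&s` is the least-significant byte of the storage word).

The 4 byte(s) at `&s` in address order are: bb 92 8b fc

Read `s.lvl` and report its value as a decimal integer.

174

[0]=0xbb [1]=0x92 [2]=0x8b [3]=0xfc (little-endian) → word 0xfc8b92bb
tag:2 @ bit 0 → (0xfc8b92bb>>0)&0x3 = 0x3
lvl:8 @ bit 2 → (0xfc8b92bb>>2)&0xff = 0xae  ←
opcode:3 @ bit 10 → (0xfc8b92bb>>10)&0x7 = 0x4
seq:19 @ bit 13 → (0xfc8b92bb>>13)&0x7ffff = 0x7e45c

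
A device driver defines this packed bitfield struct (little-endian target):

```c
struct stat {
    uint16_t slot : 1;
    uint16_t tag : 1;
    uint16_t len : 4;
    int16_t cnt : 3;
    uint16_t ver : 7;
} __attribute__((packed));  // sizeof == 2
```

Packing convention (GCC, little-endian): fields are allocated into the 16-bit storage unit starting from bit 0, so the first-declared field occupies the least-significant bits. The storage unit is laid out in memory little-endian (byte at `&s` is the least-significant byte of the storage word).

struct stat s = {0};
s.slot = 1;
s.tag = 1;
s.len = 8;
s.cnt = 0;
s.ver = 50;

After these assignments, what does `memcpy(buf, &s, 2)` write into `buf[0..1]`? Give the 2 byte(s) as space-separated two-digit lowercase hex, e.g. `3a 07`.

23 64

slot:1 = 1 → 0x1 << 0 → word 0x0001
tag:1 = 1 → 0x1 << 1 → word 0x0003
len:4 = 8 → 0x8 << 2 → word 0x0023
cnt:3 = 0 → 0x0 << 6 → word 0x0023
ver:7 = 50 → 0x32 << 9 → word 0x6423
word = 0x6423 → little-endian bytes:
  [0]=0x23  [1]=0x64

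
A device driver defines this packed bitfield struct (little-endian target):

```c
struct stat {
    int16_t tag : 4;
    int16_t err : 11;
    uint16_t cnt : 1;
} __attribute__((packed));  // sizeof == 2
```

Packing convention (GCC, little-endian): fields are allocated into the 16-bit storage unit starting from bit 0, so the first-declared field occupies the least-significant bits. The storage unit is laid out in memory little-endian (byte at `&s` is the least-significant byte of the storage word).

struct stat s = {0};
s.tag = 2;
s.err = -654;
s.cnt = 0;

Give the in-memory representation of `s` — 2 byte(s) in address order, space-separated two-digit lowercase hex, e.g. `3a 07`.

22 57

[0+:4] tag=2 & 0xf = 0x2; word=0x0002
[4+:11] err=-654 & 0x7ff = 0x572; word=0x5722
[15+:1] cnt=0 & 0x1 = 0x0; word=0x5722
word = 0x5722 → little-endian bytes:
  [0]=0x22  [1]=0x57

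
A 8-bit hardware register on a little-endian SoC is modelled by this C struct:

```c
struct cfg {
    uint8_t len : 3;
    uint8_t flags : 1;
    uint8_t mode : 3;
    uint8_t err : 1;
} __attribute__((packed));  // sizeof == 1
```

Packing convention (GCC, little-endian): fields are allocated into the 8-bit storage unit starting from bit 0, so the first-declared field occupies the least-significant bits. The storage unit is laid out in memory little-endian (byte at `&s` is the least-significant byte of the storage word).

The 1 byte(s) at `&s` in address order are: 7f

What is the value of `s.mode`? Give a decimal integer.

7

[0]=0x7f (little-endian) → word 0x7f
len [0+:3] = (word>>0) & 0x7 = 7
flags [3+:1] = (word>>3) & 0x1 = 1
mode [4+:3] = (word>>4) & 0x7 = 7  ←
err [7+:1] = (word>>7) & 0x1 = 0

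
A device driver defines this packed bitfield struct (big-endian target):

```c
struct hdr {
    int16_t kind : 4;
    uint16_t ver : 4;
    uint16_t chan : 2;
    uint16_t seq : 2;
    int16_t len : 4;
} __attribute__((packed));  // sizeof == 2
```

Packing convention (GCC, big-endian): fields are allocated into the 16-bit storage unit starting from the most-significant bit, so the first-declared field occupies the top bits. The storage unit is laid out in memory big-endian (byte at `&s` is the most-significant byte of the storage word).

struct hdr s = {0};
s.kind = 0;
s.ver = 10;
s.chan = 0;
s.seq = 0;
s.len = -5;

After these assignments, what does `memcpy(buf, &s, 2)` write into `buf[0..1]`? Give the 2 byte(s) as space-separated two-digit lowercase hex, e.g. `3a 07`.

0a 0b

[12+:4] kind=0 & 0xf = 0x0; word=0x0000
[8+:4] ver=10 & 0xf = 0xa; word=0x0a00
[6+:2] chan=0 & 0x3 = 0x0; word=0x0a00
[4+:2] seq=0 & 0x3 = 0x0; word=0x0a00
[0+:4] len=-5 & 0xf = 0xb; word=0x0a0b
word = 0x0a0b → big-endian bytes:
  [0]=0x0a  [1]=0x0b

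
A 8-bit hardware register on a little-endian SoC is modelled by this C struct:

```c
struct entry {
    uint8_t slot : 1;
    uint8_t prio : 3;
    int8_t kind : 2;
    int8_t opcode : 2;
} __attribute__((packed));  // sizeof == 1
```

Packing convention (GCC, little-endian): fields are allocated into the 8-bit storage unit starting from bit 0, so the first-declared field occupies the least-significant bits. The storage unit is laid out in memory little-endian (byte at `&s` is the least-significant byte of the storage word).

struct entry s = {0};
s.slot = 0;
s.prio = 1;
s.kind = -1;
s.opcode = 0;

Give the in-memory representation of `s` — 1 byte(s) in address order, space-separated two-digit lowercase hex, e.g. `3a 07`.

32

slot (1b) val=0 bits=0x0 at bit 0: 0x00
prio (3b) val=1 bits=0x1 at bit 1: 0x02
kind (2b) val=-1 bits=0x3 at bit 4: 0x32
opcode (2b) val=0 bits=0x0 at bit 6: 0x32
word = 0x32 → little-endian bytes:
  [0]=0x32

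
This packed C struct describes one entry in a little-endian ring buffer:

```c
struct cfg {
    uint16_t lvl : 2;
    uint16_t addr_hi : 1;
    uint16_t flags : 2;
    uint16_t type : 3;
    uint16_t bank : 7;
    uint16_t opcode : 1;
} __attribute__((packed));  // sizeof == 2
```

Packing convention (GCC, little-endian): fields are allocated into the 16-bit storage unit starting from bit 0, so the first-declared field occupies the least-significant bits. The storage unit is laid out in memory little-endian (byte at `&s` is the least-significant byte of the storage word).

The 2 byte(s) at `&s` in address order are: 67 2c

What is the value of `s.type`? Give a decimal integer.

3

[0]=0x67 [1]=0x2c (little-endian) → word 0x2c67
lvl:2 @ bit 0 → (0x2c67>>0)&0x3 = 0x3
addr_hi:1 @ bit 2 → (0x2c67>>2)&0x1 = 0x1
flags:2 @ bit 3 → (0x2c67>>3)&0x3 = 0x0
type:3 @ bit 5 → (0x2c67>>5)&0x7 = 0x3  ←
bank:7 @ bit 8 → (0x2c67>>8)&0x7f = 0x2c
opcode:1 @ bit 15 → (0x2c67>>15)&0x1 = 0x0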